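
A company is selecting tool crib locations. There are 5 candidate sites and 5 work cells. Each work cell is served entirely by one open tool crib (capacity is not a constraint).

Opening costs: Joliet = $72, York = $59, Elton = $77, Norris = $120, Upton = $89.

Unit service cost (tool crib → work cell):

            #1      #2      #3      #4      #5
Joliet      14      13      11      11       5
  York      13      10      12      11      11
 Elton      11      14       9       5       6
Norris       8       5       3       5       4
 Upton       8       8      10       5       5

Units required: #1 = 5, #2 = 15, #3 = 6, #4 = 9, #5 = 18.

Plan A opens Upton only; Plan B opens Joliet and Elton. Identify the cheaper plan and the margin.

Plan A: {Upton}: #1→Upton 8·5=40, #2→Upton 8·15=120, #3→Upton 10·6=60, #4→Upton 5·9=45, #5→Upton 5·18=90. Service 355; fixed 89; total 444.
Plan B: {Joliet, Elton}: #1→Elton 11·5=55, #2→Joliet 13·15=195, #3→Elton 9·6=54, #4→Elton 5·9=45, #5→Joliet 5·18=90. Service 439; fixed 149; total 588.
Difference: |444 − 588| = 144.

Plan A is cheaper by 144.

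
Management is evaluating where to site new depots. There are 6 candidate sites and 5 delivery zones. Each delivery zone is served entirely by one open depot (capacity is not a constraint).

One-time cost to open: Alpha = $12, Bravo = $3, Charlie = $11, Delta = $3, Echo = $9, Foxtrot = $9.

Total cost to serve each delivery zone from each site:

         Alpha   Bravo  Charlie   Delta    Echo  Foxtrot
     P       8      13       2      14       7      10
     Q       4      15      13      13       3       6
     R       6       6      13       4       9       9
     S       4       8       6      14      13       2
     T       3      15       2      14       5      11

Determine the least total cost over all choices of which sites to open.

Minimum total cost: 37

For any fixed open set, each delivery zone goes to its cheapest open site; total = fixed + service.
{Alpha}: P→Alpha 8, Q→Alpha 4, R→Alpha 6, S→Alpha 4, T→Alpha 3. Service 25; fixed 12; total 37.
{Alpha, Delta}: service 23 + fixed 15 = 38
{Charlie, Delta, Foxtrot}: P→Charlie 2, Q→Foxtrot 6, R→Delta 4, S→Foxtrot 2, T→Charlie 2. Service 16; fixed 23; total 39.
{Alpha, Bravo, Charlie, Delta, Echo, Foxtrot}: service 13 + fixed 47 = 60
No other subset beats 37.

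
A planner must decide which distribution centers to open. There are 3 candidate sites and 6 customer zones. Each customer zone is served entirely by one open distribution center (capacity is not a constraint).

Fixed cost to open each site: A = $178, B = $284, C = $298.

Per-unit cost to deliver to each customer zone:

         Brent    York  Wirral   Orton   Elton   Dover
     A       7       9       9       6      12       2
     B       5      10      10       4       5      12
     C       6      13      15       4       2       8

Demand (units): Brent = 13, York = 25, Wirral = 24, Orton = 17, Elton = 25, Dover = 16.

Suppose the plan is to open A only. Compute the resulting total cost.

Each customer zone is assigned to its cheapest site among the open ones.
{A}: Brent→A 7·13=91, York→A 9·25=225, Wirral→A 9·24=216, Orton→A 6·17=102, Elton→A 12·25=300, Dover→A 2·16=32. Service 966; fixed 178; total 1144.

Total cost: 1144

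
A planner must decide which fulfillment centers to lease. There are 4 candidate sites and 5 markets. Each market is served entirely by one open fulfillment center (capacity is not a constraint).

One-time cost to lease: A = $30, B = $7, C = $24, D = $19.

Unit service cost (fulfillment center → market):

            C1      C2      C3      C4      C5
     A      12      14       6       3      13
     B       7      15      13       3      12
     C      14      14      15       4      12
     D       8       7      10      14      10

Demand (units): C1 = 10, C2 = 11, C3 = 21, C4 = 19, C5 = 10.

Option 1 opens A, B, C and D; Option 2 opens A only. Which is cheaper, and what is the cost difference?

Option 1: {A, B, C, D}: C1→B 7·10=70, C2→D 7·11=77, C3→A 6·21=126, C4→A 3·19=57, C5→D 10·10=100. Service 430; fixed 80; total 510.
Option 2: {A}: C1→A 12·10=120, C2→A 14·11=154, C3→A 6·21=126, C4→A 3·19=57, C5→A 13·10=130. Service 587; fixed 30; total 617.
Difference: |510 − 617| = 107.

Option 1 is cheaper by 107.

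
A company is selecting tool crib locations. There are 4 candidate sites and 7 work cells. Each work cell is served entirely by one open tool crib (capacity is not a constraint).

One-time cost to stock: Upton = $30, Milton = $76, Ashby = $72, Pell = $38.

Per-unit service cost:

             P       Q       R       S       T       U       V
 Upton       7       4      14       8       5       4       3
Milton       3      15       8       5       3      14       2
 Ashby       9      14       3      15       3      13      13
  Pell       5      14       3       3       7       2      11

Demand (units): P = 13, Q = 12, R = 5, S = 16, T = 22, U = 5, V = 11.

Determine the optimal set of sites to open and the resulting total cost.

Open Upton, Milton and Pell; minimum total cost 392.

For any fixed open set, each work cell goes to its cheapest open site; total = fixed + service.
{Upton, Milton, Pell}: P→Milton 3·13=39, Q→Upton 4·12=48, R→Pell 3·5=15, S→Pell 3·16=48, T→Milton 3·22=66, U→Pell 2·5=10, V→Milton 2·11=22. Service 248; fixed 144; total 392.
{Upton, Pell}: P→Pell 5·13=65, Q→Upton 4·12=48, R→Pell 3·5=15, S→Pell 3·16=48, T→Upton 5·22=110, U→Pell 2·5=10, V→Upton 3·11=33. Service 329; fixed 68; total 397.
{Upton, Milton}: P→Milton 3·13=39, Q→Upton 4·12=48, R→Milton 8·5=40, S→Milton 5·16=80, T→Milton 3·22=66, U→Upton 4·5=20, V→Milton 2·11=22. Service 315; fixed 106; total 421.
{Upton, Milton, Ashby, Pell}: P→Milton 3·13=39, Q→Upton 4·12=48, R→Ashby 3·5=15, S→Pell 3·16=48, T→Milton 3·22=66, U→Pell 2·5=10, V→Milton 2·11=22. Service 248; fixed 216; total 464.
No other subset beats 392.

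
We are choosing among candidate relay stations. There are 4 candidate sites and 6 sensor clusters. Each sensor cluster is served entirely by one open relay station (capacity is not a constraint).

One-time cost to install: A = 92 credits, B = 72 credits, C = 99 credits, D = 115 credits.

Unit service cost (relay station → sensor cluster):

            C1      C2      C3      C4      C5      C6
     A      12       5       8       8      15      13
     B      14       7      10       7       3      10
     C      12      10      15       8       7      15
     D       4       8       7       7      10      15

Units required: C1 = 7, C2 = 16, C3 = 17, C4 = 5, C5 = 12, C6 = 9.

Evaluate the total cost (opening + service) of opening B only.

Total cost: 613

Each sensor cluster is assigned to its cheapest site among the open ones.
{B}: C1→B 14·7=98, C2→B 7·16=112, C3→B 10·17=170, C4→B 7·5=35, C5→B 3·12=36, C6→B 10·9=90. Service 541; fixed 72; total 613.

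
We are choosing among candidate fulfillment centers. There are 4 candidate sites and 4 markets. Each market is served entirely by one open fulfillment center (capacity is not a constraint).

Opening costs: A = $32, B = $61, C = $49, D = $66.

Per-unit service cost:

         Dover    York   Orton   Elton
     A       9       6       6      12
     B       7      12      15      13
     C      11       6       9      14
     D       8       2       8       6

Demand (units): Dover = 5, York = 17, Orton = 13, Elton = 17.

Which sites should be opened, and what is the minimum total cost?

For any fixed open set, each market goes to its cheapest open site; total = fixed + service.
{D}: Dover→D 8·5=40, York→D 2·17=34, Orton→D 8·13=104, Elton→D 6·17=102. Service 280; fixed 66; total 346.
{A, D}: service 254 + fixed 98 = 352
{C, D}: service 280 + fixed 115 = 395
{A, B, C, D}: service 249 + fixed 208 = 457
(All 15 nonempty subsets were checked; D only is lowest.)

Open D only; minimum total cost 346.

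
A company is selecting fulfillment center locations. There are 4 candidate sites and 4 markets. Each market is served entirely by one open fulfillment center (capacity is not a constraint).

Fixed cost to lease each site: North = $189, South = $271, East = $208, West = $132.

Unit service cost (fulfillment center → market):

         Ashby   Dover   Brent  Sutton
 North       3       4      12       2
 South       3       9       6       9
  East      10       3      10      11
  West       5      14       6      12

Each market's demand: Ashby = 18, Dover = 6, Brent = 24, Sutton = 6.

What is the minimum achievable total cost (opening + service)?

For any fixed open set, each market goes to its cheapest open site; total = fixed + service.
{West}: Ashby→West 5·18=90, Dover→West 14·6=84, Brent→West 6·24=144, Sutton→West 12·6=72. Service 390; fixed 132; total 522.
{North, West}: service 234 + fixed 321 = 555
{North}: Ashby→North 3·18=54, Dover→North 4·6=24, Brent→North 12·24=288, Sutton→North 2·6=12. Service 378; fixed 189; total 567.
{North, South, East, West}: service 228 + fixed 800 = 1028
(All 15 nonempty subsets were checked; West only is lowest.)

Minimum total cost: 522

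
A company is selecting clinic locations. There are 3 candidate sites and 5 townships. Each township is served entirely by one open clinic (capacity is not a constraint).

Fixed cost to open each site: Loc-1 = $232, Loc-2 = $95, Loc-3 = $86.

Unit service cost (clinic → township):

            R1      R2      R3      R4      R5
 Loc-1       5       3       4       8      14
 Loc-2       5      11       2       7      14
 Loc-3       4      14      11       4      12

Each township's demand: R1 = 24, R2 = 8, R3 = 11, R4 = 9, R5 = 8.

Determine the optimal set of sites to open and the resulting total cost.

Open Loc-2 only; minimum total cost 500.

For any fixed open set, each township goes to its cheapest open site; total = fixed + service.
{Loc-2}: R1→Loc-2 5·24=120, R2→Loc-2 11·8=88, R3→Loc-2 2·11=22, R4→Loc-2 7·9=63, R5→Loc-2 14·8=112. Service 405; fixed 95; total 500.
{Loc-2, Loc-3}: service 338 + fixed 181 = 519
{Loc-3}: service 461 + fixed 86 = 547
{Loc-1, Loc-2, Loc-3}: service 274 + fixed 413 = 687
(All 7 nonempty subsets were checked; Loc-2 only is lowest.)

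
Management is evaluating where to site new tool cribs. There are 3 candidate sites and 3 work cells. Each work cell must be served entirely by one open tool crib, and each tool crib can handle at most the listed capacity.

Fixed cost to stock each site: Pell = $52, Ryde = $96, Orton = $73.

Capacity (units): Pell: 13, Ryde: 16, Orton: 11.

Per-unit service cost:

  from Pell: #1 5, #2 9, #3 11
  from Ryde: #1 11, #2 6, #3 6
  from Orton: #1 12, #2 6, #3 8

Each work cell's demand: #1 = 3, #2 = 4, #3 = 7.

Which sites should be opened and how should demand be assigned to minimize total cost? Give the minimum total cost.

Open {Ryde}: #1→Ryde 11·3=33, #2→Ryde 6·4=24, #3→Ryde 6·7=42.
Loads: Ryde carries 14/16. Service 99; fixed 96; total 195.
Next best feasible plan costs 220.

Minimum total cost: 195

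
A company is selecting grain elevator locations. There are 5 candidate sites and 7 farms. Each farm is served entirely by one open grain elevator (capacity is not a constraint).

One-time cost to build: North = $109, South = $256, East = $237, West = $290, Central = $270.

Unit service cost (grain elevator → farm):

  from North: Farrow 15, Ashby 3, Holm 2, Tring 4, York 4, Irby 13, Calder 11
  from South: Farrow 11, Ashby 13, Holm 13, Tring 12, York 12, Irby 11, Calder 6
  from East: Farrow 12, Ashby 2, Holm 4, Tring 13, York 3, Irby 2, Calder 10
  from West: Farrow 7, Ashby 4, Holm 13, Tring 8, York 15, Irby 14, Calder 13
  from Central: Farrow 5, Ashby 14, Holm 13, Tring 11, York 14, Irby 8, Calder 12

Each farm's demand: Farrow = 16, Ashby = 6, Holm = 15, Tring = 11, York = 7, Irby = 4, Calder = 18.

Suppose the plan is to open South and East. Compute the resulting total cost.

Total cost: 1010

Each farm is assigned to its cheapest site among the open ones.
{South, East}: Farrow→South 11·16=176, Ashby→East 2·6=12, Holm→East 4·15=60, Tring→South 12·11=132, York→East 3·7=21, Irby→East 2·4=8, Calder→South 6·18=108. Service 517; fixed 493; total 1010.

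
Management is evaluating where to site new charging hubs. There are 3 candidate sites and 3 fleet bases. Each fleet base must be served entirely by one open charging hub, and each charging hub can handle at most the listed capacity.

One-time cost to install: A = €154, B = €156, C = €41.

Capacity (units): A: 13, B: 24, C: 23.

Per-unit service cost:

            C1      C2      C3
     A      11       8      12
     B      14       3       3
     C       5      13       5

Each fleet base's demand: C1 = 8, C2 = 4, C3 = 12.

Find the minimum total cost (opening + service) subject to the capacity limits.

Minimum total cost: 285

Open {B, C}: C1→C 5·8=40, C2→B 3·4=12, C3→B 3·12=36.
Loads: B carries 16/24, C carries 8/23. Service 88; fixed 197; total 285.
Next best feasible plan costs 309.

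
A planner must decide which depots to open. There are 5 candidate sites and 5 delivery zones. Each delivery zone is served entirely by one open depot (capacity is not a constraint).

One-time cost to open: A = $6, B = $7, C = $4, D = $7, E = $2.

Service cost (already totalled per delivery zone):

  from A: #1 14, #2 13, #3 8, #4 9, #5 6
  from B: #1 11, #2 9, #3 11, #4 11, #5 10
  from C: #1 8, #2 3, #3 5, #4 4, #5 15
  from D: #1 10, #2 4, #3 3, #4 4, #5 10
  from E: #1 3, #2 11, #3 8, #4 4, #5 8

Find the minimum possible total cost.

For any fixed open set, each delivery zone goes to its cheapest open site; total = fixed + service.
{C, E}: #1→E 3, #2→C 3, #3→C 5, #4→C 4, #5→E 8. Service 23; fixed 6; total 29.
{D, E}: service 22 + fixed 9 = 31
{A, C, E}: service 21 + fixed 12 = 33
{A, B, C, D, E}: service 19 + fixed 26 = 45
No other subset beats 29.

Minimum total cost: 29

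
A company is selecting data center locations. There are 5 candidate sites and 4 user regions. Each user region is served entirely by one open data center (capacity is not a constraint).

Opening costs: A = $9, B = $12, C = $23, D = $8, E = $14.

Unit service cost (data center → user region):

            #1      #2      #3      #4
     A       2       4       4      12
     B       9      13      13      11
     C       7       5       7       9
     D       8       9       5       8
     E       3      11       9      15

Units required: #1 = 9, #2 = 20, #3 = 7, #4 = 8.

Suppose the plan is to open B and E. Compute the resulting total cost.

Each user region is assigned to its cheapest site among the open ones.
{B, E}: #1→E 3·9=27, #2→E 11·20=220, #3→E 9·7=63, #4→B 11·8=88. Service 398; fixed 26; total 424.

Total cost: 424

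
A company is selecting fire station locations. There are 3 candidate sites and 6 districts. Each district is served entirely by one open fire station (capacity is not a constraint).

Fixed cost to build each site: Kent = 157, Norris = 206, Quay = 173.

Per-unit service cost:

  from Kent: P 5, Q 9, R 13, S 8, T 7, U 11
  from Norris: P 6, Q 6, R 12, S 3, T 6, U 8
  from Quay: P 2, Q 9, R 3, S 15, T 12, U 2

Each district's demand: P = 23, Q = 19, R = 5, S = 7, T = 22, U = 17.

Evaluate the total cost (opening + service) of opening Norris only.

Each district is assigned to its cheapest site among the open ones.
{Norris}: P→Norris 6·23=138, Q→Norris 6·19=114, R→Norris 12·5=60, S→Norris 3·7=21, T→Norris 6·22=132, U→Norris 8·17=136. Service 601; fixed 206; total 807.

Total cost: 807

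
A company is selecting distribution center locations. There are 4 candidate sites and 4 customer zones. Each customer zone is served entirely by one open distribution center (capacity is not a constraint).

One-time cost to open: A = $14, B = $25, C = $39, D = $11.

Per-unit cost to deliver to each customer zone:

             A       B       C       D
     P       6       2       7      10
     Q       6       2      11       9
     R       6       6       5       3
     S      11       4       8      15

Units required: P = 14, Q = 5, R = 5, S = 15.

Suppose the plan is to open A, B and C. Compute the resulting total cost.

Each customer zone is assigned to its cheapest site among the open ones.
{A, B, C}: P→B 2·14=28, Q→B 2·5=10, R→C 5·5=25, S→B 4·15=60. Service 123; fixed 78; total 201.

Total cost: 201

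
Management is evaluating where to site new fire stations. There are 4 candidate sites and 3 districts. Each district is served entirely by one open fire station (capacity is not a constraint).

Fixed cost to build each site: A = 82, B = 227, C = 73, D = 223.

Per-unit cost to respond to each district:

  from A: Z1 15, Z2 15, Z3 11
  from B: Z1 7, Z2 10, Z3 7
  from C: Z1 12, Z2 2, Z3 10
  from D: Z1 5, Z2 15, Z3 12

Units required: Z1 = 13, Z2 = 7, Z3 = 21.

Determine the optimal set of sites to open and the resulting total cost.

For any fixed open set, each district goes to its cheapest open site; total = fixed + service.
{C}: Z1→C 12·13=156, Z2→C 2·7=14, Z3→C 10·21=210. Service 380; fixed 73; total 453.
{A, C}: Z1→C 12·13=156, Z2→C 2·7=14, Z3→C 10·21=210. Service 380; fixed 155; total 535.
{B}: Z1→B 7·13=91, Z2→B 10·7=70, Z3→B 7·21=147. Service 308; fixed 227; total 535.
{A, B, C, D}: service 226 + fixed 605 = 831
No other subset beats 453.

Open C only; minimum total cost 453.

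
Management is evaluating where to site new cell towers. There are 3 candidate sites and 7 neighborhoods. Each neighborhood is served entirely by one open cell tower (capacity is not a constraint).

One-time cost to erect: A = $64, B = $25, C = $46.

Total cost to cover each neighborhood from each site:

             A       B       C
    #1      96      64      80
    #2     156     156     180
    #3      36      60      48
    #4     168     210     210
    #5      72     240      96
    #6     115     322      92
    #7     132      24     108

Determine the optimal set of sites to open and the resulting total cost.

For any fixed open set, each neighborhood goes to its cheapest open site; total = fixed + service.
{A, B}: #1→B 64, #2→A 156, #3→A 36, #4→A 168, #5→A 72, #6→A 115, #7→B 24. Service 635; fixed 89; total 724.
{A, B, C}: service 612 + fixed 135 = 747
{B, C}: service 690 + fixed 71 = 761
{B}: #1→B 64, #2→B 156, #3→B 60, #4→B 210, #5→B 240, #6→B 322, #7→B 24. Service 1076; fixed 25; total 1101.
No other subset beats 724.

Open A and B; minimum total cost 724.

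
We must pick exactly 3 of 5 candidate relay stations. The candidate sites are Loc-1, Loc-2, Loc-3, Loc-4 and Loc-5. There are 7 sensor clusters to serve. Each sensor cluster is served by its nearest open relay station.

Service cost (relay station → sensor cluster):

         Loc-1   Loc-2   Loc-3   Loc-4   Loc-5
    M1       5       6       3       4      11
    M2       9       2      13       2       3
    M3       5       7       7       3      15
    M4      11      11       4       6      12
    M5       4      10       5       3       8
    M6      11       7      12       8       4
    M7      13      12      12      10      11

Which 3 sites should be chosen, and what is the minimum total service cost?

Choose Loc-3, Loc-4 and Loc-5; total service cost 29.

With exactly 3 open, each sensor cluster uses its cheapest among the chosen.
{Loc-3, Loc-4, Loc-5}: M1→Loc-3 3, M2→Loc-4 2, M3→Loc-4 3, M4→Loc-3 4, M5→Loc-4 3, M6→Loc-5 4, M7→Loc-4 10. Service cost 29.
{Loc-1, Loc-4, Loc-5}: service cost 32
{Loc-2, Loc-3, Loc-4}: service cost 32
Among all 10 size-3 choices, {Loc-3, Loc-4, Loc-5} is lowest.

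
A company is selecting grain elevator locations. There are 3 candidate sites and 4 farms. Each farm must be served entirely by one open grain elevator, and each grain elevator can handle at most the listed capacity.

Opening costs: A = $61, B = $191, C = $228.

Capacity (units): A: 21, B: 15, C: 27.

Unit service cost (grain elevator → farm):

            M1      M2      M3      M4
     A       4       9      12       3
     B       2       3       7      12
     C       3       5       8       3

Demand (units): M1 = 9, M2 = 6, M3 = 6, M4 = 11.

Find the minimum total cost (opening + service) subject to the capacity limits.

Minimum total cost: 381

Open {A, B}: M1→A 4·9=36, M2→B 3·6=18, M3→B 7·6=42, M4→A 3·11=33.
Loads: A carries 20/21, B carries 12/15. Service 129; fixed 252; total 381.
Next best feasible plan costs 393.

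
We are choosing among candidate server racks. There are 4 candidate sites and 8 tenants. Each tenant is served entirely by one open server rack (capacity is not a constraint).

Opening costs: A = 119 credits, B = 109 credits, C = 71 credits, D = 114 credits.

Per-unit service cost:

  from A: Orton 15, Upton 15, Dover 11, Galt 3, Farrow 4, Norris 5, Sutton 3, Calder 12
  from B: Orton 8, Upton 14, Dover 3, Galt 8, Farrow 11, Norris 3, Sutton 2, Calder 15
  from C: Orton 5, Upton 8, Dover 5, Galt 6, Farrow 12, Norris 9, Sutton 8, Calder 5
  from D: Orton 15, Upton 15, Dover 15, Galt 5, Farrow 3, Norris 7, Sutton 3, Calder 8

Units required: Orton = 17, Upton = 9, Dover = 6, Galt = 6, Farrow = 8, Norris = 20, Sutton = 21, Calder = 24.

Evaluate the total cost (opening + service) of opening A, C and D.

Total cost: 816

Each tenant is assigned to its cheapest site among the open ones.
{A, C, D}: Orton→C 5·17=85, Upton→C 8·9=72, Dover→C 5·6=30, Galt→A 3·6=18, Farrow→D 3·8=24, Norris→A 5·20=100, Sutton→A 3·21=63, Calder→C 5·24=120. Service 512; fixed 304; total 816.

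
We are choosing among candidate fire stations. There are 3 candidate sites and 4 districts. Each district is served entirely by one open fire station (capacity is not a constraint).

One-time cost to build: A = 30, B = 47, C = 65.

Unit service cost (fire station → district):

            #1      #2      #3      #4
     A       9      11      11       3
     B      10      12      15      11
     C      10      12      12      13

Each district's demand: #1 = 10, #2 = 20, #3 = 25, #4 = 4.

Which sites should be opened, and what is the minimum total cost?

Open A only; minimum total cost 627.

For any fixed open set, each district goes to its cheapest open site; total = fixed + service.
{A}: #1→A 9·10=90, #2→A 11·20=220, #3→A 11·25=275, #4→A 3·4=12. Service 597; fixed 30; total 627.
{A, B}: #1→A 9·10=90, #2→A 11·20=220, #3→A 11·25=275, #4→A 3·4=12. Service 597; fixed 77; total 674.
{A, C}: service 597 + fixed 95 = 692
{A, B, C}: service 597 + fixed 142 = 739
No other subset beats 627.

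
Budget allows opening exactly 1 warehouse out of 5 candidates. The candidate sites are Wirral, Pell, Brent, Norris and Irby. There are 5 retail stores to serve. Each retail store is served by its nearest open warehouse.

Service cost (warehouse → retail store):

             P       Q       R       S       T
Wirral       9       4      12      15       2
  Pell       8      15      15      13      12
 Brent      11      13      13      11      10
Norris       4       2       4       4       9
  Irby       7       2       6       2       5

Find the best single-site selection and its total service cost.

Choose Irby only; total service cost 22.

With exactly 1 open, each retail store uses its cheapest among the chosen.
{Irby}: P→Irby 7, Q→Irby 2, R→Irby 6, S→Irby 2, T→Irby 5. Service cost 22.
{Norris}: service cost 23
{Wirral}: service cost 42
Among all 5 size-1 choices, {Irby} is lowest.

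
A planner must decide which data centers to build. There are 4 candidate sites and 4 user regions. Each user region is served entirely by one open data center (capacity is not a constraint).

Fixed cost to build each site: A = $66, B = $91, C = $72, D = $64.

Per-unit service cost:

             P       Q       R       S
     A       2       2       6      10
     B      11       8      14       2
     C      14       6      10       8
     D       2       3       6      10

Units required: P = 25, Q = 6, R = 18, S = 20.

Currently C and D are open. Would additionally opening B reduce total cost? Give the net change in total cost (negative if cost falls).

Current service cost with {C, D}: 336.
Adding B: each user region re-picks its cheapest; new service cost 216, saving 120.
Extra fixed cost: 91. Net change = 91 − 120 = -29.
(Totals: 472 → 443.)

Yes — net change −29 (cost falls by 29).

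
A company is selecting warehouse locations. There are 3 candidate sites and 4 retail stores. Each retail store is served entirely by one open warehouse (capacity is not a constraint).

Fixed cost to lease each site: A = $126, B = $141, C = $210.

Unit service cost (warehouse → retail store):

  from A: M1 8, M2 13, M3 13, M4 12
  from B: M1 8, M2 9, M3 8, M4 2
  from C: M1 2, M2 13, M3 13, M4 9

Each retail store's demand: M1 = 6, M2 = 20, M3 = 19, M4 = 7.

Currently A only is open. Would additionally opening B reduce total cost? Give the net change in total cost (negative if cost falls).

Current service cost with {A}: 639.
Adding B: each retail store re-picks its cheapest; new service cost 394, saving 245.
Extra fixed cost: 141. Net change = 141 − 245 = -104.
(Totals: 765 → 661.)

Yes — net change −104 (cost falls by 104).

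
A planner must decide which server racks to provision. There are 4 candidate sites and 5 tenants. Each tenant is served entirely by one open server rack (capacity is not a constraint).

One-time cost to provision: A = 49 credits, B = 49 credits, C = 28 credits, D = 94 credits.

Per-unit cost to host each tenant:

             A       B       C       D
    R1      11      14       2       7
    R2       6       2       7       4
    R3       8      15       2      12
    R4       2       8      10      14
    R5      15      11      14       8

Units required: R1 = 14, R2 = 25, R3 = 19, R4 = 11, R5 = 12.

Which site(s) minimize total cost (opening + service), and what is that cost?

Open A, B and C; minimum total cost 396.

For any fixed open set, each tenant goes to its cheapest open site; total = fixed + service.
{A, B, C}: R1→C 2·14=28, R2→B 2·25=50, R3→C 2·19=38, R4→A 2·11=22, R5→B 11·12=132. Service 270; fixed 126; total 396.
{B, C}: service 336 + fixed 77 = 413
{A, B, C, D}: service 234 + fixed 220 = 454
{C}: service 519 + fixed 28 = 547
(All 15 nonempty subsets were checked; A, B and C is lowest.)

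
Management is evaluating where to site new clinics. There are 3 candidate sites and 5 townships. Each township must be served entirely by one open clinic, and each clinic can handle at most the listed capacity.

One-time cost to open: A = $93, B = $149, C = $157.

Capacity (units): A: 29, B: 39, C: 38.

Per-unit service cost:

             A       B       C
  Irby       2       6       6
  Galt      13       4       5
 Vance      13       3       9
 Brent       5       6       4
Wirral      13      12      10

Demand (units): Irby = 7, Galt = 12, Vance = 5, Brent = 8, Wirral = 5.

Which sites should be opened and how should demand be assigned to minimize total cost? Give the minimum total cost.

Open {B}: Irby→B 6·7=42, Galt→B 4·12=48, Vance→B 3·5=15, Brent→B 6·8=48, Wirral→B 12·5=60.
Loads: B carries 37/39. Service 213; fixed 149; total 362.
Next best feasible plan costs 386.

Minimum total cost: 362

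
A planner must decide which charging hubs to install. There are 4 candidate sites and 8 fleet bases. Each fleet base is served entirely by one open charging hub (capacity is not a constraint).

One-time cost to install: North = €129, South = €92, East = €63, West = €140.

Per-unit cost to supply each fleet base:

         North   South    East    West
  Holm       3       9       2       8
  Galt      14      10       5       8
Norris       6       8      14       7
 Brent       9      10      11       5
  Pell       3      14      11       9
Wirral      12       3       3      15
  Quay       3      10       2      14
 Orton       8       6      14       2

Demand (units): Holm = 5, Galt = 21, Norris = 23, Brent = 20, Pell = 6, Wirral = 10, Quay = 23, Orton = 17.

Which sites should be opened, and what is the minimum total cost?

For any fixed open set, each fleet base goes to its cheapest open site; total = fixed + service.
{East, West}: Holm→East 2·5=10, Galt→East 5·21=105, Norris→West 7·23=161, Brent→West 5·20=100, Pell→West 9·6=54, Wirral→East 3·10=30, Quay→East 2·23=46, Orton→West 2·17=34. Service 540; fixed 203; total 743.
{North, East, West}: Holm→East 2·5=10, Galt→East 5·21=105, Norris→North 6·23=138, Brent→West 5·20=100, Pell→North 3·6=18, Wirral→East 3·10=30, Quay→East 2·23=46, Orton→West 2·17=34. Service 481; fixed 332; total 813.
{South, East, West}: service 540 + fixed 295 = 835
{North, South, East, West}: service 481 + fixed 424 = 905
No other subset beats 743.

Open East and West; minimum total cost 743.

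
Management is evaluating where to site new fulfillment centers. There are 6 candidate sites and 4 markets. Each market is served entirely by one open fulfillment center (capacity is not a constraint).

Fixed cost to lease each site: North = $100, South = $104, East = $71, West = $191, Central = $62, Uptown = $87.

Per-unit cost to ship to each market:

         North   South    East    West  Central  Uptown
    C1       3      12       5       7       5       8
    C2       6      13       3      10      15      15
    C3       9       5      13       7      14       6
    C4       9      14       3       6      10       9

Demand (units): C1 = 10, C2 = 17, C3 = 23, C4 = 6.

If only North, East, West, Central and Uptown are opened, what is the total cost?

Each market is assigned to its cheapest site among the open ones.
{North, East, West, Central, Uptown}: C1→North 3·10=30, C2→East 3·17=51, C3→Uptown 6·23=138, C4→East 3·6=18. Service 237; fixed 511; total 748.

Total cost: 748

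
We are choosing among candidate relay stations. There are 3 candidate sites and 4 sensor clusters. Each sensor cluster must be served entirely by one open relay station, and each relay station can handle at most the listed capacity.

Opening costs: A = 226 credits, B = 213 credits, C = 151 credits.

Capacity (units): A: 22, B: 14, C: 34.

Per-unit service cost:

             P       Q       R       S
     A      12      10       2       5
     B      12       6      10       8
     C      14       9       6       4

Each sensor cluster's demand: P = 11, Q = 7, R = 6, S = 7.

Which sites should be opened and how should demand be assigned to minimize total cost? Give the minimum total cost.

Open {C}: P→C 14·11=154, Q→C 9·7=63, R→C 6·6=36, S→C 4·7=28.
Loads: C carries 31/34. Service 281; fixed 151; total 432.
Next best feasible plan costs 612.

Minimum total cost: 432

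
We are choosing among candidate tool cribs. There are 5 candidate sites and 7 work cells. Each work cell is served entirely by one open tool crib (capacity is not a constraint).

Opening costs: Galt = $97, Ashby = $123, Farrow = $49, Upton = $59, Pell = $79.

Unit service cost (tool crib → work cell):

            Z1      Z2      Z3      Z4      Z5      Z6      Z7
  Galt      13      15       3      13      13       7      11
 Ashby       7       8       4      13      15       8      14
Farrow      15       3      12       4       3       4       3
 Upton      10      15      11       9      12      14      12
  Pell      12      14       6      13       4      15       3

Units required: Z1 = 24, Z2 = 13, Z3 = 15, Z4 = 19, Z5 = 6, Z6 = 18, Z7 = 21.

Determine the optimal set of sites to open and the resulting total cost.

For any fixed open set, each work cell goes to its cheapest open site; total = fixed + service.
{Ashby, Farrow}: Z1→Ashby 7·24=168, Z2→Farrow 3·13=39, Z3→Ashby 4·15=60, Z4→Farrow 4·19=76, Z5→Farrow 3·6=18, Z6→Farrow 4·18=72, Z7→Farrow 3·21=63. Service 496; fixed 172; total 668.
{Ashby, Farrow, Upton}: Z1→Ashby 7·24=168, Z2→Farrow 3·13=39, Z3→Ashby 4·15=60, Z4→Farrow 4·19=76, Z5→Farrow 3·6=18, Z6→Farrow 4·18=72, Z7→Farrow 3·21=63. Service 496; fixed 231; total 727.
{Ashby, Farrow, Pell}: Z1→Ashby 7·24=168, Z2→Farrow 3·13=39, Z3→Ashby 4·15=60, Z4→Farrow 4·19=76, Z5→Farrow 3·6=18, Z6→Farrow 4·18=72, Z7→Farrow 3·21=63. Service 496; fixed 251; total 747.
{Galt, Ashby, Farrow, Upton, Pell}: service 481 + fixed 407 = 888
No other subset beats 668.

Open Ashby and Farrow; minimum total cost 668.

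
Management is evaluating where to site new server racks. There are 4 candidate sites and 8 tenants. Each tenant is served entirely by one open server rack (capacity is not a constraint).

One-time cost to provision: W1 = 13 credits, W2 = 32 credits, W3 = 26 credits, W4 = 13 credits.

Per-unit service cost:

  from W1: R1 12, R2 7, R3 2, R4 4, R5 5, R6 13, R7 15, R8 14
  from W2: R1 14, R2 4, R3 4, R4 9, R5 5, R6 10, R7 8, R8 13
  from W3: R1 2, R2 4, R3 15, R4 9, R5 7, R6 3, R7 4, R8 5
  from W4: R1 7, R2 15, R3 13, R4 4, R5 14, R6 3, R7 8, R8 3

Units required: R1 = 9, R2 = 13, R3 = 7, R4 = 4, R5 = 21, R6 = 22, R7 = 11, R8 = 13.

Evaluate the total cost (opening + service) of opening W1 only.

Each tenant is assigned to its cheapest site among the open ones.
{W1}: R1→W1 12·9=108, R2→W1 7·13=91, R3→W1 2·7=14, R4→W1 4·4=16, R5→W1 5·21=105, R6→W1 13·22=286, R7→W1 15·11=165, R8→W1 14·13=182. Service 967; fixed 13; total 980.

Total cost: 980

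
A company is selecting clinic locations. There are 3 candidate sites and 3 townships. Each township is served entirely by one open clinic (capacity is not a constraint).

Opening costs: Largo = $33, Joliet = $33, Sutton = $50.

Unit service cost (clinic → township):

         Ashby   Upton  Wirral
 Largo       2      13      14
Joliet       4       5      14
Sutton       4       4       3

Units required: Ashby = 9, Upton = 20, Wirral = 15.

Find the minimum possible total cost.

Minimum total cost: 211

For any fixed open set, each township goes to its cheapest open site; total = fixed + service.
{Sutton}: Ashby→Sutton 4·9=36, Upton→Sutton 4·20=80, Wirral→Sutton 3·15=45. Service 161; fixed 50; total 211.
{Largo, Sutton}: Ashby→Largo 2·9=18, Upton→Sutton 4·20=80, Wirral→Sutton 3·15=45. Service 143; fixed 83; total 226.
{Joliet, Sutton}: service 161 + fixed 83 = 244
{Largo, Joliet, Sutton}: service 143 + fixed 116 = 259
No other subset beats 211.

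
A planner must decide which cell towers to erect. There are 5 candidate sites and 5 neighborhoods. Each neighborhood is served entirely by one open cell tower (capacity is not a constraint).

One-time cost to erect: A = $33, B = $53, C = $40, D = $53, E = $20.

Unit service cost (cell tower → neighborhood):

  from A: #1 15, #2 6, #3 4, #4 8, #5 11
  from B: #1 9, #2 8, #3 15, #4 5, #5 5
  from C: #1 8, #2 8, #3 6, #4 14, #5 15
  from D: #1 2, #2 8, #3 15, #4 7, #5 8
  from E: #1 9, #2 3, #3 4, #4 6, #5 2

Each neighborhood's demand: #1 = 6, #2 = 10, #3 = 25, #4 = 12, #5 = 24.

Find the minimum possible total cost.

For any fixed open set, each neighborhood goes to its cheapest open site; total = fixed + service.
{E}: #1→E 9·6=54, #2→E 3·10=30, #3→E 4·25=100, #4→E 6·12=72, #5→E 2·24=48. Service 304; fixed 20; total 324.
{D, E}: service 262 + fixed 73 = 335
{A, E}: service 304 + fixed 53 = 357
{A, B, C, D, E}: #1→D 2·6=12, #2→E 3·10=30, #3→A 4·25=100, #4→B 5·12=60, #5→E 2·24=48. Service 250; fixed 199; total 449.
No other subset beats 324.

Minimum total cost: 324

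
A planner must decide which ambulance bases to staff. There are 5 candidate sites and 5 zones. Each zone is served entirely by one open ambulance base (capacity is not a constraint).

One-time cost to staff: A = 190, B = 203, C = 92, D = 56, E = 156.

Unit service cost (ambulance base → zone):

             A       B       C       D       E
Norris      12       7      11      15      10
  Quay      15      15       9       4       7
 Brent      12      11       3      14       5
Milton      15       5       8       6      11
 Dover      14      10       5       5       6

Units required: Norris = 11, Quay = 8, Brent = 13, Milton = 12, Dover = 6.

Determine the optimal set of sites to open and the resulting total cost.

For any fixed open set, each zone goes to its cheapest open site; total = fixed + service.
{C, D}: Norris→C 11·11=121, Quay→D 4·8=32, Brent→C 3·13=39, Milton→D 6·12=72, Dover→C 5·6=30. Service 294; fixed 148; total 442.
{C}: Norris→C 11·11=121, Quay→C 9·8=72, Brent→C 3·13=39, Milton→C 8·12=96, Dover→C 5·6=30. Service 358; fixed 92; total 450.
{D, E}: service 309 + fixed 212 = 521
{A, B, C, D, E}: Norris→B 7·11=77, Quay→D 4·8=32, Brent→C 3·13=39, Milton→B 5·12=60, Dover→C 5·6=30. Service 238; fixed 697; total 935.
No other subset beats 442.

Open C and D; minimum total cost 442.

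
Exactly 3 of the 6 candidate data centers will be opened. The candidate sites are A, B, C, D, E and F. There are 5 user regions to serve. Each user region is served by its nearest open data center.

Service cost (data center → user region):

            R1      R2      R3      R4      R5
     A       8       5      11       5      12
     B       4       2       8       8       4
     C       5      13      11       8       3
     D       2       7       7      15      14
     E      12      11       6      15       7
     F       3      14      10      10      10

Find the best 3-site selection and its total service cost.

With exactly 3 open, each user region uses its cheapest among the chosen.
{A, B, D}: R1→D 2, R2→B 2, R3→D 7, R4→A 5, R5→B 4. Service cost 20.
{A, B, E}: service cost 21
{A, B, C}: service cost 22
Among all 20 size-3 choices, {A, B, D} is lowest.

Choose A, B and D; total service cost 20.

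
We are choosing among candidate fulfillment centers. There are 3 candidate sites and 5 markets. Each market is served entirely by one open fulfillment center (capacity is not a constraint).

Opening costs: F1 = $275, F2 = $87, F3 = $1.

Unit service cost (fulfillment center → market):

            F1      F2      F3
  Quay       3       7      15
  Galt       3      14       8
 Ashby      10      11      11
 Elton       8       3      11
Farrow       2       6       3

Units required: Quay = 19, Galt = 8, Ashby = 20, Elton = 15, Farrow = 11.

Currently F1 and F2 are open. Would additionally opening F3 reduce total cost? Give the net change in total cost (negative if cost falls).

No — net change +1 (cost rises by 1).

Current service cost with {F1, F2}: 348.
Adding F3: each market re-picks its cheapest; new service cost 348, saving 0.
Extra fixed cost: 1. Net change = 1 − 0 = 1.
(Totals: 710 → 711.)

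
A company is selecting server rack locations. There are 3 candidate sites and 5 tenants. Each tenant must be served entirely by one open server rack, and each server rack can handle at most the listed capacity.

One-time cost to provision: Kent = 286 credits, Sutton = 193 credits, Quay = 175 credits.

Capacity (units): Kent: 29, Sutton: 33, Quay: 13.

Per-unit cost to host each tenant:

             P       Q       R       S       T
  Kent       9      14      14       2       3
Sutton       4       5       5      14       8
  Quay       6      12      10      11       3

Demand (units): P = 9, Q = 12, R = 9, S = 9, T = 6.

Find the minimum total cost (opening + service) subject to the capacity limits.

Minimum total cost: 656

Open {Kent, Sutton}: P→Sutton 4·9=36, Q→Sutton 5·12=60, R→Sutton 5·9=45, S→Kent 2·9=18, T→Kent 3·6=18.
Loads: Kent carries 15/29, Sutton carries 30/33. Service 177; fixed 479; total 656.
Next best feasible plan costs 701.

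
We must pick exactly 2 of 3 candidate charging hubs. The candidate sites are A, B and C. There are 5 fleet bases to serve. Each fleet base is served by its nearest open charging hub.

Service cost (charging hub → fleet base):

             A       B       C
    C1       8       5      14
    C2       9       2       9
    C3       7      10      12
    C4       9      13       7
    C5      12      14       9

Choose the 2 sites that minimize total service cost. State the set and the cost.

Choose B and C; total service cost 33.

With exactly 2 open, each fleet base uses its cheapest among the chosen.
{B, C}: C1→B 5, C2→B 2, C3→B 10, C4→C 7, C5→C 9. Service cost 33.
{A, B}: service cost 35
{A, C}: service cost 40
Among all 3 size-2 choices, {B, C} is lowest.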